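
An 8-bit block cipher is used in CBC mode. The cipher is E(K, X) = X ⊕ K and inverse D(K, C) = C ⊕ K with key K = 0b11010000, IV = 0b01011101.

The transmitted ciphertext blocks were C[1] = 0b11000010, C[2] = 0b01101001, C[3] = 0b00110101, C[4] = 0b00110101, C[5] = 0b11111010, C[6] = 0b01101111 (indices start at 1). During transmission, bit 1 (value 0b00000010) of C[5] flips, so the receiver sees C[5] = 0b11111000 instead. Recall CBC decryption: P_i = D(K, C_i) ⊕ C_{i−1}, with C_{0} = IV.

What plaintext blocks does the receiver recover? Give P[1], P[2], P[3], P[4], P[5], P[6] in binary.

P[1] = 0b01001111, P[2] = 0b01111011, P[3] = 0b10001100, P[4] = 0b11010000, P[5] = 0b00011101, P[6] = 0b01000111

Only C[5] changed, to 0b11111000. In CBC, a change in C_i garbles P_i and flips the same bit in P_{i+1}. Decrypting the received ciphertext:
P[1]: D(K, 0b11000010) = 0b00010010; 0b00010010 ⊕ 0b01011101 = 0b01001111.
P[2]: D(K, 0b01101001) = 0b10111001; 0b10111001 ⊕ 0b11000010 = 0b01111011.
P[3]: D(K, 0b00110101) = 0b11100101; 0b11100101 ⊕ 0b01101001 = 0b10001100.
P[4]: D(K, 0b00110101) = 0b11100101; 0b11100101 ⊕ 0b00110101 = 0b11010000.
P[5]: D(K, 0b11111000) = 0b00101000; 0b00101000 ⊕ 0b00110101 = 0b00011101.
P[6]: D(K, 0b01101111) = 0b10111111; 0b10111111 ⊕ 0b11111000 = 0b01000111.
Blocks that differ from the original plaintext: P[5], P[6].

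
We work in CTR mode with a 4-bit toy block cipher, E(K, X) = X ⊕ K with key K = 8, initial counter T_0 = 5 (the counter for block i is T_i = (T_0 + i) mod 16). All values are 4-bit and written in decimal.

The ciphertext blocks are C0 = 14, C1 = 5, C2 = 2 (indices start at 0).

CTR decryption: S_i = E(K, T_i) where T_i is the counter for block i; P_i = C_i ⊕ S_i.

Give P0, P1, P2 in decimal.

P0 = 3, P1 = 11, P2 = 13

P0: T = 5, S = E(K, T) = 13; 14 ⊕ 13 = 3.
P1: T = 6, S = E(K, T) = 14; 5 ⊕ 14 = 11.
P2: T = 7, S = E(K, T) = 15; 2 ⊕ 15 = 13.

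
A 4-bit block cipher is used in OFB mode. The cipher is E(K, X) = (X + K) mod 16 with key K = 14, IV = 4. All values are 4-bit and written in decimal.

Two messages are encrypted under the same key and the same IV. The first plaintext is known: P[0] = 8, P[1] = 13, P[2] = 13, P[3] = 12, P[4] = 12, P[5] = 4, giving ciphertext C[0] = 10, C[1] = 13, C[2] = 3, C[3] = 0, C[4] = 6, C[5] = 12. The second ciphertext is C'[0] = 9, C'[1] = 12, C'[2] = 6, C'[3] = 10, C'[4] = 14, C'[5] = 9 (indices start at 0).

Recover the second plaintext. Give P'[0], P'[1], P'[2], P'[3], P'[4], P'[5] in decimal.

In OFB with a reused IV, both messages share the same keystream S_i, so C_i ⊕ C'_i = P_i ⊕ P'_i and thus P'_i = P_i ⊕ C_i ⊕ C'_i.
P'[0]: 8 ⊕ 10 ⊕ 9 = 11.
P'[1]: 13 ⊕ 13 ⊕ 12 = 12.
P'[2]: 13 ⊕ 3 ⊕ 6 = 8.
P'[3]: 12 ⊕ 0 ⊕ 10 = 6.
P'[4]: 12 ⊕ 6 ⊕ 14 = 4.
P'[5]: 4 ⊕ 12 ⊕ 9 = 1.

P'[0] = 11, P'[1] = 12, P'[2] = 8, P'[3] = 6, P'[4] = 4, P'[5] = 1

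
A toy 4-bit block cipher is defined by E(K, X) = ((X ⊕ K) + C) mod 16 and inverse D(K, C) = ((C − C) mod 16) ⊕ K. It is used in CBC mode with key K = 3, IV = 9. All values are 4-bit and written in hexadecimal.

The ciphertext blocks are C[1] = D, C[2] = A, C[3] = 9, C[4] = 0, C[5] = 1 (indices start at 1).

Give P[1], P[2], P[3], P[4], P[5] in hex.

P[1] = B, P[2] = 0, P[3] = 4, P[4] = E, P[5] = 6

CBC decryption: P_i = D(K, C_i) ⊕ C_{i−1}, with C_{0} = IV.
P[1]: D(K, D) = 2; 2 ⊕ 9 = B.
P[2]: D(K, A) = D; D ⊕ D = 0.
P[3]: D(K, 9) = E; E ⊕ A = 4.
P[4]: D(K, 0) = 7; 7 ⊕ 9 = E.
P[5]: D(K, 1) = 6; 6 ⊕ 0 = 6.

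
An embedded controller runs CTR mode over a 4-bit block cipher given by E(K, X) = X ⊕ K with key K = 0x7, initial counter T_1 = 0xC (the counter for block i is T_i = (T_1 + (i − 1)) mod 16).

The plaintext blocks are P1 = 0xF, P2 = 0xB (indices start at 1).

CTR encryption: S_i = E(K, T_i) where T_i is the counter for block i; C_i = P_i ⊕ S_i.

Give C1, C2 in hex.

C1: T = 0xC, S = E(K, T) = 0xB; 0xF ⊕ 0xB = 0x4.
C2: T = 0xD, S = E(K, T) = 0xA; 0xB ⊕ 0xA = 0x1.

C1 = 0x4, C2 = 0x1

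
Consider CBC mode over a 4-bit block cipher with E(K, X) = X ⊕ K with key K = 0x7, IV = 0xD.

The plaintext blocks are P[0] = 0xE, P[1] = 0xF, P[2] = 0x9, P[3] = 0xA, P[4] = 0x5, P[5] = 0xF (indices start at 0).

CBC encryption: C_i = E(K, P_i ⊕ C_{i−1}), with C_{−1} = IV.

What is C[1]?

C[0]: P[0] ⊕ 0xD = 0x3; E(K, 0x3) = 0x4.
C[1]: P[1] ⊕ 0x4 = 0xB; E(K, 0xB) = 0xC.

C[1] = 0xC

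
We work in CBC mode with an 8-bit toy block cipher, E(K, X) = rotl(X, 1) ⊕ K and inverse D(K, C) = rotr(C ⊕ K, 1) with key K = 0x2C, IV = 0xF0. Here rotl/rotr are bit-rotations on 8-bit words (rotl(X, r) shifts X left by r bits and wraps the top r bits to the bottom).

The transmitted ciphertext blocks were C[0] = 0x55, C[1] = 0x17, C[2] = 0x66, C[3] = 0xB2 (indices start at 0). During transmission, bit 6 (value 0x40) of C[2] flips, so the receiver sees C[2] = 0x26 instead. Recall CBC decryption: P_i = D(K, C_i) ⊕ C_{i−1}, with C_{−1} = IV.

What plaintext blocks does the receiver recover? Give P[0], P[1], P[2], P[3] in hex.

P[0] = 0x4C, P[1] = 0xC8, P[2] = 0x12, P[3] = 0x69

Only C[2] changed, to 0x26. In CBC, a change in C_i garbles P_i and flips the same bit in P_{i+1}. Decrypting the received ciphertext:
P[0]: D(K, 0x55) = 0xBC; 0xBC ⊕ 0xF0 = 0x4C.
P[1]: D(K, 0x17) = 0x9D; 0x9D ⊕ 0x55 = 0xC8.
P[2]: D(K, 0x26) = 0x05; 0x05 ⊕ 0x17 = 0x12.
P[3]: D(K, 0xB2) = 0x4F; 0x4F ⊕ 0x26 = 0x69.
Blocks that differ from the original plaintext: P[2], P[3].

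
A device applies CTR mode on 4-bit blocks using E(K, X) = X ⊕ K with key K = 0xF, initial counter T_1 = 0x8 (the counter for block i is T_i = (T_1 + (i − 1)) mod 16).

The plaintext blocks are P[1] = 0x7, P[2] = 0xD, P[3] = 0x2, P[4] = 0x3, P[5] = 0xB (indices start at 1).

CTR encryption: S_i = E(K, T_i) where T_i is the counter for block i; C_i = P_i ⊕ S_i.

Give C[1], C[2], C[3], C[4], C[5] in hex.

C[1]: T = 0x8, S = E(K, T) = 0x7; 0x7 ⊕ 0x7 = 0x0.
C[2]: T = 0x9, S = E(K, T) = 0x6; 0xD ⊕ 0x6 = 0xB.
C[3]: T = 0xA, S = E(K, T) = 0x5; 0x2 ⊕ 0x5 = 0x7.
C[4]: T = 0xB, S = E(K, T) = 0x4; 0x3 ⊕ 0x4 = 0x7.
C[5]: T = 0xC, S = E(K, T) = 0x3; 0xB ⊕ 0x3 = 0x8.

C[1] = 0x0, C[2] = 0xB, C[3] = 0x7, C[4] = 0x7, C[5] = 0x8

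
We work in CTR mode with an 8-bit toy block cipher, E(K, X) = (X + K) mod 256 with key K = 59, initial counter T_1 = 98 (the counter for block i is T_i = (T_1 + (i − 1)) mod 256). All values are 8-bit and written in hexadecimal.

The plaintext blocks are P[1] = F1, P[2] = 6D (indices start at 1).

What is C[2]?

C[2] = 9F

CTR encryption: S_i = E(K, T_i) where T_i is the counter for block i; C_i = P_i ⊕ S_i.
C[1]: T = 98, S = E(K, T) = F1; F1 ⊕ F1 = 00.
C[2]: T = 99, S = E(K, T) = F2; 6D ⊕ F2 = 9F.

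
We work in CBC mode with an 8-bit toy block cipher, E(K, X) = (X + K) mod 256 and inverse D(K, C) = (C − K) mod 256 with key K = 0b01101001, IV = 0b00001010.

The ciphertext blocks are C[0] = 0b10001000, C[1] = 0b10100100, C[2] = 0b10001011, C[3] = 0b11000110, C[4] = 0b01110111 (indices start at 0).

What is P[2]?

P[2] = 0b10000110

CBC decryption: P_i = D(K, C_i) ⊕ C_{i−1}, with C_{−1} = IV.
P[2]: D(K, 0b10001011) = 0b00100010; 0b00100010 ⊕ 0b10100100 = 0b10000110.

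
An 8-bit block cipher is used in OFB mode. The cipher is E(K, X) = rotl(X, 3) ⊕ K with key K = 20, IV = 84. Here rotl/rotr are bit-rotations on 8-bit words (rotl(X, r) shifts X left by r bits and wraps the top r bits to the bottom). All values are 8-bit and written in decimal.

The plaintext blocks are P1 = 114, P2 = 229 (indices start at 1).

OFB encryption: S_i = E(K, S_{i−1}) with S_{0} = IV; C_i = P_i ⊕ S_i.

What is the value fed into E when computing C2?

C1: S = E(K, 84) = 182; 114 ⊕ 182 = 196.
C2: S = E(K, 182) = 161; 229 ⊕ 161 = 68.
So the input to E for block 2 is 182.

182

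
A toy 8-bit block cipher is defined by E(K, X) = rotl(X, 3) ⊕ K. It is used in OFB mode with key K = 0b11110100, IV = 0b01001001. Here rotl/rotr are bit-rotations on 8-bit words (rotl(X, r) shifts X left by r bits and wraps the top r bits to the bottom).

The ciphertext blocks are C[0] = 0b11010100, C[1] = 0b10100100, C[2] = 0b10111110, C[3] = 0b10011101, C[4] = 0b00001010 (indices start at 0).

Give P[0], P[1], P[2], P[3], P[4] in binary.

P[0] = 0b01101010, P[1] = 0b10100101, P[2] = 0b01000010, P[3] = 0b10001110, P[4] = 0b01100110

OFB decryption: S_i = E(K, S_{i−1}) with S_{−1} = IV; P_i = C_i ⊕ S_i.
P[0]: S = E(K, 0b01001001) = 0b10111110; 0b11010100 ⊕ 0b10111110 = 0b01101010.
P[1]: S = E(K, 0b10111110) = 0b00000001; 0b10100100 ⊕ 0b00000001 = 0b10100101.
P[2]: S = E(K, 0b00000001) = 0b11111100; 0b10111110 ⊕ 0b11111100 = 0b01000010.
P[3]: S = E(K, 0b11111100) = 0b00010011; 0b10011101 ⊕ 0b00010011 = 0b10001110.
P[4]: S = E(K, 0b00010011) = 0b01101100; 0b00001010 ⊕ 0b01101100 = 0b01100110.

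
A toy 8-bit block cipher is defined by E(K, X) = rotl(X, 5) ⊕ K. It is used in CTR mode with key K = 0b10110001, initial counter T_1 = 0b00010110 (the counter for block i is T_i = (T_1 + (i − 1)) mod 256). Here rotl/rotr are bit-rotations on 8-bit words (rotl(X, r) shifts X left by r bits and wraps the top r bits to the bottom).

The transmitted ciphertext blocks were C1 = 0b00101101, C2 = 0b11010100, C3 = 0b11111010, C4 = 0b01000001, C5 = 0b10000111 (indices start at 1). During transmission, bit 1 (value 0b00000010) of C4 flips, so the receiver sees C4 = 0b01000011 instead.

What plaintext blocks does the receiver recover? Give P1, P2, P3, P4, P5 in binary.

CTR decryption: S_i = E(K, T_i) where T_i is the counter for block i; P_i = C_i ⊕ S_i.
Only C4 changed, to 0b01000011. In CTR, a change in C_i flips the same bit in P_i only; the keystream is unaffected. Decrypting the received ciphertext:
P1: T = 0b00010110, S = E(K, T) = 0b01110011; 0b00101101 ⊕ 0b01110011 = 0b01011110.
P2: T = 0b00010111, S = E(K, T) = 0b01010011; 0b11010100 ⊕ 0b01010011 = 0b10000111.
P3: T = 0b00011000, S = E(K, T) = 0b10110010; 0b11111010 ⊕ 0b10110010 = 0b01001000.
P4: T = 0b00011001, S = E(K, T) = 0b10010010; 0b01000011 ⊕ 0b10010010 = 0b11010001.
P5: T = 0b00011010, S = E(K, T) = 0b11110010; 0b10000111 ⊕ 0b11110010 = 0b01110101.
Blocks that differ from the original plaintext: P4.

P1 = 0b01011110, P2 = 0b10000111, P3 = 0b01001000, P4 = 0b11010001, P5 = 0b01110101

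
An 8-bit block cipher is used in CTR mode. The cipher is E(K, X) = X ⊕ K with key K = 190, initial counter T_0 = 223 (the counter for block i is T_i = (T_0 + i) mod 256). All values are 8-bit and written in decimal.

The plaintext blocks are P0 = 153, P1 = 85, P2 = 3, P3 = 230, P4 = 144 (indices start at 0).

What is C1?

CTR encryption: S_i = E(K, T_i) where T_i is the counter for block i; C_i = P_i ⊕ S_i.
C0: T = 223, S = E(K, T) = 97; 153 ⊕ 97 = 248.
C1: T = 224, S = E(K, T) = 94; 85 ⊕ 94 = 11.

C1 = 11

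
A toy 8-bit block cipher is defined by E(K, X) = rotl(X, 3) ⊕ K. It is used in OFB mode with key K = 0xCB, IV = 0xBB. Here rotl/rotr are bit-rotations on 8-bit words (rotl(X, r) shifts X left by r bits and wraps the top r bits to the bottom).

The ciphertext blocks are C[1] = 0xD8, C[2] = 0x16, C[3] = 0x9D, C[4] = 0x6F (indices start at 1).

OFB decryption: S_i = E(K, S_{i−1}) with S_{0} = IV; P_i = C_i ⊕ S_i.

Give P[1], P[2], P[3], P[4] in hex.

P[1] = 0xCE, P[2] = 0x6D, P[3] = 0x8D, P[4] = 0x24

P[1]: S = E(K, 0xBB) = 0x16; 0xD8 ⊕ 0x16 = 0xCE.
P[2]: S = E(K, 0x16) = 0x7B; 0x16 ⊕ 0x7B = 0x6D.
P[3]: S = E(K, 0x7B) = 0x10; 0x9D ⊕ 0x10 = 0x8D.
P[4]: S = E(K, 0x10) = 0x4B; 0x6F ⊕ 0x4B = 0x24.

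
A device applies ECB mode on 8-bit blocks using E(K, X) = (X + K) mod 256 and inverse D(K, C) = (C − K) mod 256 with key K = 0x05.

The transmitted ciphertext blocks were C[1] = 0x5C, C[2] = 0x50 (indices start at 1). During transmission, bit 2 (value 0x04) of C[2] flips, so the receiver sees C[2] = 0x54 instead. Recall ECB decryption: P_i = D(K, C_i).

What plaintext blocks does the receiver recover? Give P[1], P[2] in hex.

P[1] = 0x57, P[2] = 0x4F

Only C[2] changed, to 0x54. In ECB, a change in C_i affects only P_i. Decrypting the received ciphertext:
P[1]: D(K, 0x5C) = 0x57.
P[2]: D(K, 0x54) = 0x4F.
Blocks that differ from the original plaintext: P[2].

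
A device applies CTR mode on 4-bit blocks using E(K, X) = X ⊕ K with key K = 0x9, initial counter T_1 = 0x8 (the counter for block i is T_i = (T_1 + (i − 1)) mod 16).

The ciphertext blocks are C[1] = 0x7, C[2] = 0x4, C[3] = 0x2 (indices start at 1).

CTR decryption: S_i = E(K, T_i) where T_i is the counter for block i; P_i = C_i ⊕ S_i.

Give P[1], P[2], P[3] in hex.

P[1] = 0x6, P[2] = 0x4, P[3] = 0x1

P[1]: T = 0x8, S = E(K, T) = 0x1; 0x7 ⊕ 0x1 = 0x6.
P[2]: T = 0x9, S = E(K, T) = 0x0; 0x4 ⊕ 0x0 = 0x4.
P[3]: T = 0xA, S = E(K, T) = 0x3; 0x2 ⊕ 0x3 = 0x1.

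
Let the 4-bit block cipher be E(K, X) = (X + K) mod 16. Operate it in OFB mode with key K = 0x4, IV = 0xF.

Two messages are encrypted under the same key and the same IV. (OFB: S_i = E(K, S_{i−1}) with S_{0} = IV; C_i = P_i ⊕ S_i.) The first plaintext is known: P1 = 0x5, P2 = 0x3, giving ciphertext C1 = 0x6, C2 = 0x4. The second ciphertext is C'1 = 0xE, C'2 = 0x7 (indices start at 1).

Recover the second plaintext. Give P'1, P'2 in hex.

P'1 = 0xD, P'2 = 0x0

In OFB with a reused IV, both messages share the same keystream S_i, so C_i ⊕ C'_i = P_i ⊕ P'_i and thus P'_i = P_i ⊕ C_i ⊕ C'_i.
P'1: 0x5 ⊕ 0x6 ⊕ 0xE = 0xD.
P'2: 0x3 ⊕ 0x4 ⊕ 0x7 = 0x0.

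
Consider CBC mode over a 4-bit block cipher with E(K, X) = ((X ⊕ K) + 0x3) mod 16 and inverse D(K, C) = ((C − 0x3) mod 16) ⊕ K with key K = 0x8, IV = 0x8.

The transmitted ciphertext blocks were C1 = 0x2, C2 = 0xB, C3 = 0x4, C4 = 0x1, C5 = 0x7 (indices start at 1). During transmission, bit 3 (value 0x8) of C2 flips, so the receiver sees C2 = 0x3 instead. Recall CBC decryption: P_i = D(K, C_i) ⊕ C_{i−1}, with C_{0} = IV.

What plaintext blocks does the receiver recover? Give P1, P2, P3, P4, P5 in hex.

P1 = 0xF, P2 = 0xA, P3 = 0xA, P4 = 0x2, P5 = 0xD

Only C2 changed, to 0x3. In CBC, a change in C_i garbles P_i and flips the same bit in P_{i+1}. Decrypting the received ciphertext:
P1: D(K, 0x2) = 0x7; 0x7 ⊕ 0x8 = 0xF.
P2: D(K, 0x3) = 0x8; 0x8 ⊕ 0x2 = 0xA.
P3: D(K, 0x4) = 0x9; 0x9 ⊕ 0x3 = 0xA.
P4: D(K, 0x1) = 0x6; 0x6 ⊕ 0x4 = 0x2.
P5: D(K, 0x7) = 0xC; 0xC ⊕ 0x1 = 0xD.
Blocks that differ from the original plaintext: P2, P3.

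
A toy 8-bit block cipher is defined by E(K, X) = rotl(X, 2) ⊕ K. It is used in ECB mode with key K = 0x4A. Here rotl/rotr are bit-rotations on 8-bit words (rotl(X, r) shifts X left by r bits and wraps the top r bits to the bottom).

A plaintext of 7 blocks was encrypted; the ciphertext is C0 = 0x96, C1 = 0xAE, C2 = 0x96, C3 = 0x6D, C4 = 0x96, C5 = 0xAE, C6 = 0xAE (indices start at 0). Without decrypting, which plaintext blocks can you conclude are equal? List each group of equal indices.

ECB encrypts each block independently with the same key, so equal ciphertext blocks imply equal plaintext blocks.
C0 = C2 = C4 = 0x96, so P0 = P2 = P4.
C1 = C5 = C6 = 0xAE, so P1 = P5 = P6.

P0 = P2 = P4; P1 = P5 = P6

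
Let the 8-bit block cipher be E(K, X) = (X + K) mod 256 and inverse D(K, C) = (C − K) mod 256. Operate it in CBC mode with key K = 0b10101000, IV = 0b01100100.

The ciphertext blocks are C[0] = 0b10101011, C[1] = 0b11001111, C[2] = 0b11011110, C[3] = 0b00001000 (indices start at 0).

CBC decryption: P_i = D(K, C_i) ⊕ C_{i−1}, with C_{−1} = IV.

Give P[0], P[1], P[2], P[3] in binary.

P[0]: D(K, 0b10101011) = 0b00000011; 0b00000011 ⊕ 0b01100100 = 0b01100111.
P[1]: D(K, 0b11001111) = 0b00100111; 0b00100111 ⊕ 0b10101011 = 0b10001100.
P[2]: D(K, 0b11011110) = 0b00110110; 0b00110110 ⊕ 0b11001111 = 0b11111001.
P[3]: D(K, 0b00001000) = 0b01100000; 0b01100000 ⊕ 0b11011110 = 0b10111110.

P[0] = 0b01100111, P[1] = 0b10001100, P[2] = 0b11111001, P[3] = 0b10111110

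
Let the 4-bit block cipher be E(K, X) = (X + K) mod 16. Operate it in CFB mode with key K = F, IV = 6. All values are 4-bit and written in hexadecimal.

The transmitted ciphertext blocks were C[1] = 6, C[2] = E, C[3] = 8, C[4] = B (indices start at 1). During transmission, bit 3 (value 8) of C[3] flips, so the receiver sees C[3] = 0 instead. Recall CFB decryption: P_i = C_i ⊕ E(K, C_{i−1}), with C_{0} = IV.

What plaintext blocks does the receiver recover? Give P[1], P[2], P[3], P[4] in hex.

Only C[3] changed, to 0. In CFB, a change in C_i flips the same bit in P_i and garbles P_{i+1}. Decrypting the received ciphertext:
P[1]: E(K, 6) = 5; 6 ⊕ 5 = 3.
P[2]: E(K, 6) = 5; E ⊕ 5 = B.
P[3]: E(K, E) = D; 0 ⊕ D = D.
P[4]: E(K, 0) = F; B ⊕ F = 4.
Blocks that differ from the original plaintext: P[3], P[4].

P[1] = 3, P[2] = B, P[3] = D, P[4] = 4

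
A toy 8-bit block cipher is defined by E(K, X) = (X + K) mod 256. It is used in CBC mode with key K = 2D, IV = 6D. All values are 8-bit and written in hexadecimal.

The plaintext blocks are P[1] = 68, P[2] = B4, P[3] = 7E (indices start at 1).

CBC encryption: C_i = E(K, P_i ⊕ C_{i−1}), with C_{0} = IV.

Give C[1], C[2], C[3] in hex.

C[1] = 32, C[2] = B3, C[3] = FA

C[1]: P[1] ⊕ 6D = 05; E(K, 05) = 32.
C[2]: P[2] ⊕ 32 = 86; E(K, 86) = B3.
C[3]: P[3] ⊕ B3 = CD; E(K, CD) = FA.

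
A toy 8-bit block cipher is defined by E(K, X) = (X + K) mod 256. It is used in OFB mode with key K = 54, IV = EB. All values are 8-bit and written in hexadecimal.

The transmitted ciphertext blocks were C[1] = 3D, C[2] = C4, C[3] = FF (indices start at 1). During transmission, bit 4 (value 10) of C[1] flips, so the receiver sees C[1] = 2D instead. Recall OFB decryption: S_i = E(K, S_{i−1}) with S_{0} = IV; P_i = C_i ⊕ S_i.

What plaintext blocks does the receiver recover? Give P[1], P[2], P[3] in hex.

P[1] = 12, P[2] = 57, P[3] = 18

Only C[1] changed, to 2D. In OFB, a change in C_i flips the same bit in P_i only; the keystream is unaffected. Decrypting the received ciphertext:
P[1]: S = E(K, EB) = 3F; 2D ⊕ 3F = 12.
P[2]: S = E(K, 3F) = 93; C4 ⊕ 93 = 57.
P[3]: S = E(K, 93) = E7; FF ⊕ E7 = 18.
Blocks that differ from the original plaintext: P[1].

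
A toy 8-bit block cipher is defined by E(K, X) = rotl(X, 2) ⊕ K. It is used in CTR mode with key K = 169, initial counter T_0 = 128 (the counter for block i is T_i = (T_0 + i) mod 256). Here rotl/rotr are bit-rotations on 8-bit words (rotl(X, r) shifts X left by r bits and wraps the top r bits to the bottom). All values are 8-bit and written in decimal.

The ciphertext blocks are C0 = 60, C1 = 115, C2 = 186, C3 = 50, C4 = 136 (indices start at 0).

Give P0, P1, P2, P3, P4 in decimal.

P0 = 151, P1 = 220, P2 = 25, P3 = 149, P4 = 51

CTR decryption: S_i = E(K, T_i) where T_i is the counter for block i; P_i = C_i ⊕ S_i.
P0: T = 128, S = E(K, T) = 171; 60 ⊕ 171 = 151.
P1: T = 129, S = E(K, T) = 175; 115 ⊕ 175 = 220.
P2: T = 130, S = E(K, T) = 163; 186 ⊕ 163 = 25.
P3: T = 131, S = E(K, T) = 167; 50 ⊕ 167 = 149.
P4: T = 132, S = E(K, T) = 187; 136 ⊕ 187 = 51.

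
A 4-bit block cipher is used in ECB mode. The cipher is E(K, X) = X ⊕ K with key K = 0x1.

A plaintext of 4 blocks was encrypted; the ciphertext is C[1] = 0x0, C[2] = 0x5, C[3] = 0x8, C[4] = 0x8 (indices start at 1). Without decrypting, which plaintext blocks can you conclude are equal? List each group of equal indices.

ECB encrypts each block independently with the same key, so equal ciphertext blocks imply equal plaintext blocks.
C[3] = C[4] = 0x8, so P[3] = P[4].

P[3] = P[4]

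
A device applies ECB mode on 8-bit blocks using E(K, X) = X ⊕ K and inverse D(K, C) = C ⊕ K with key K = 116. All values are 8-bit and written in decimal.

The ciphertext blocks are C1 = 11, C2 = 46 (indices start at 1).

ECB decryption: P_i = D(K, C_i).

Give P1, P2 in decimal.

P1 = 127, P2 = 90

P1: D(K, 11) = 127.
P2: D(K, 46) = 90.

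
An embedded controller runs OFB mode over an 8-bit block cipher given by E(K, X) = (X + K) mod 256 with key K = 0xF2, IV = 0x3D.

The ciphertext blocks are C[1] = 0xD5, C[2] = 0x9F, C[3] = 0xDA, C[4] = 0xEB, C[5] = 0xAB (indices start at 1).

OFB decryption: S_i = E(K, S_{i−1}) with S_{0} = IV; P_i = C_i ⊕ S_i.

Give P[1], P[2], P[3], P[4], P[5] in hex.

P[1] = 0xFA, P[2] = 0xBE, P[3] = 0xC9, P[4] = 0xEE, P[5] = 0x5C

P[1]: S = E(K, 0x3D) = 0x2F; 0xD5 ⊕ 0x2F = 0xFA.
P[2]: S = E(K, 0x2F) = 0x21; 0x9F ⊕ 0x21 = 0xBE.
P[3]: S = E(K, 0x21) = 0x13; 0xDA ⊕ 0x13 = 0xC9.
P[4]: S = E(K, 0x13) = 0x05; 0xEB ⊕ 0x05 = 0xEE.
P[5]: S = E(K, 0x05) = 0xF7; 0xAB ⊕ 0xF7 = 0x5C.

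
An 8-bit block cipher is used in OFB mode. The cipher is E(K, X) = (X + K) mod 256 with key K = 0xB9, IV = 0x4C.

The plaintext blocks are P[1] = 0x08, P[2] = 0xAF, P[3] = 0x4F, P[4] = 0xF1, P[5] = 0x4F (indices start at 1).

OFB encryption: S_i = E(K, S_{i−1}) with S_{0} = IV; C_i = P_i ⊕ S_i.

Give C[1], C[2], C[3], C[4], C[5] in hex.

C[1] = 0x0D, C[2] = 0x11, C[3] = 0x38, C[4] = 0xC1, C[5] = 0xA6

C[1]: S = E(K, 0x4C) = 0x05; 0x08 ⊕ 0x05 = 0x0D.
C[2]: S = E(K, 0x05) = 0xBE; 0xAF ⊕ 0xBE = 0x11.
C[3]: S = E(K, 0xBE) = 0x77; 0x4F ⊕ 0x77 = 0x38.
C[4]: S = E(K, 0x77) = 0x30; 0xF1 ⊕ 0x30 = 0xC1.
C[5]: S = E(K, 0x30) = 0xE9; 0x4F ⊕ 0xE9 = 0xA6.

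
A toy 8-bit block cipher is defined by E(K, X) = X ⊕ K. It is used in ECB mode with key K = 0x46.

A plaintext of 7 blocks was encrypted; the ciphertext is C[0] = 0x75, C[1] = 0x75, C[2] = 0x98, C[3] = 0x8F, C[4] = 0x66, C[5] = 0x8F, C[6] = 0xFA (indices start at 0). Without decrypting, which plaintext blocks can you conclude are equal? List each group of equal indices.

ECB encrypts each block independently with the same key, so equal ciphertext blocks imply equal plaintext blocks.
C[0] = C[1] = 0x75, so P[0] = P[1].
C[3] = C[5] = 0x8F, so P[3] = P[5].

P[0] = P[1]; P[3] = P[5]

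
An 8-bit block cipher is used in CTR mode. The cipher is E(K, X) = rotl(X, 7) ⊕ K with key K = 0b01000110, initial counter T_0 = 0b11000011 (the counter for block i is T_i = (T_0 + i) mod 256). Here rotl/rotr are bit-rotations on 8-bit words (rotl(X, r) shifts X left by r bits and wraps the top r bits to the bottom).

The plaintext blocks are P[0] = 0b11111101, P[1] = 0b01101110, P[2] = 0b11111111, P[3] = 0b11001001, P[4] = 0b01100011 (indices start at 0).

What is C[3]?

C[3] = 0b11101100

CTR encryption: S_i = E(K, T_i) where T_i is the counter for block i; C_i = P_i ⊕ S_i.
C[0]: T = 0b11000011, S = E(K, T) = 0b10100111; 0b11111101 ⊕ 0b10100111 = 0b01011010.
C[1]: T = 0b11000100, S = E(K, T) = 0b00100100; 0b01101110 ⊕ 0b00100100 = 0b01001010.
C[2]: T = 0b11000101, S = E(K, T) = 0b10100100; 0b11111111 ⊕ 0b10100100 = 0b01011011.
C[3]: T = 0b11000110, S = E(K, T) = 0b00100101; 0b11001001 ⊕ 0b00100101 = 0b11101100.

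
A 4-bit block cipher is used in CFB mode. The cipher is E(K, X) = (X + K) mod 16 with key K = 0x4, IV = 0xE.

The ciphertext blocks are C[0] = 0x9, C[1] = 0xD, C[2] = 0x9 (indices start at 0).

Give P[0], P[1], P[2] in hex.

P[0] = 0xB, P[1] = 0x0, P[2] = 0x8

CFB decryption: P_i = C_i ⊕ E(K, C_{i−1}), with C_{−1} = IV.
P[0]: E(K, 0xE) = 0x2; 0x9 ⊕ 0x2 = 0xB.
P[1]: E(K, 0x9) = 0xD; 0xD ⊕ 0xD = 0x0.
P[2]: E(K, 0xD) = 0x1; 0x9 ⊕ 0x1 = 0x8.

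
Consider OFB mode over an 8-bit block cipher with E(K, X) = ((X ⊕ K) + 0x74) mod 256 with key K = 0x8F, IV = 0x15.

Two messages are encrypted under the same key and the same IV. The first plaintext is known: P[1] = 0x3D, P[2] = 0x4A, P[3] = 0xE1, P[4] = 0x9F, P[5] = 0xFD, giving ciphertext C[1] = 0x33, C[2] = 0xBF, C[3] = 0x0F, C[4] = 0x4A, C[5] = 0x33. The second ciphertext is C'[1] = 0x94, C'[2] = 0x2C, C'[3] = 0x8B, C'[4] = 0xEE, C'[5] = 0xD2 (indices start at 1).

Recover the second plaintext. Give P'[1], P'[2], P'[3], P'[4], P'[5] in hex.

P'[1] = 0x9A, P'[2] = 0xD9, P'[3] = 0x65, P'[4] = 0x3B, P'[5] = 0x1C

In OFB with a reused IV, both messages share the same keystream S_i, so C_i ⊕ C'_i = P_i ⊕ P'_i and thus P'_i = P_i ⊕ C_i ⊕ C'_i.
P'[1]: 0x3D ⊕ 0x33 ⊕ 0x94 = 0x9A.
P'[2]: 0x4A ⊕ 0xBF ⊕ 0x2C = 0xD9.
P'[3]: 0xE1 ⊕ 0x0F ⊕ 0x8B = 0x65.
P'[4]: 0x9F ⊕ 0x4A ⊕ 0xEE = 0x3B.
P'[5]: 0xFD ⊕ 0x33 ⊕ 0xD2 = 0x1C.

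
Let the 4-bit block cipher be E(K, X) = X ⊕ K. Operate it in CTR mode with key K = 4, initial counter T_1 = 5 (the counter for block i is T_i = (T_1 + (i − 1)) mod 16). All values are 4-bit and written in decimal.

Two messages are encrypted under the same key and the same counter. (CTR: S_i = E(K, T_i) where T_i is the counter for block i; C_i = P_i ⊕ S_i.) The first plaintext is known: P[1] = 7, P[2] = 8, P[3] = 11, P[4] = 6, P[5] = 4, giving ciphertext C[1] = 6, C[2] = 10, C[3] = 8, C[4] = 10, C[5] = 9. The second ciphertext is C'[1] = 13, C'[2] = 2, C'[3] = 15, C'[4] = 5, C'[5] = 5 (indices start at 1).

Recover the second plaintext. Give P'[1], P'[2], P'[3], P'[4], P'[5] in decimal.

P'[1] = 12, P'[2] = 0, P'[3] = 12, P'[4] = 9, P'[5] = 8

In CTR with a reused counter, both messages share the same keystream S_i, so C_i ⊕ C'_i = P_i ⊕ P'_i and thus P'_i = P_i ⊕ C_i ⊕ C'_i.
P'[1]: 7 ⊕ 6 ⊕ 13 = 12.
P'[2]: 8 ⊕ 10 ⊕ 2 = 0.
P'[3]: 11 ⊕ 8 ⊕ 15 = 12.
P'[4]: 6 ⊕ 10 ⊕ 5 = 9.
P'[5]: 4 ⊕ 9 ⊕ 5 = 8.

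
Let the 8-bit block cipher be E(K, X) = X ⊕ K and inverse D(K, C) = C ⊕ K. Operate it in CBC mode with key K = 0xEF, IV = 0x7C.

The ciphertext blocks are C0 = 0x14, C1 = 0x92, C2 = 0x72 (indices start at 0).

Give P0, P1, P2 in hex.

CBC decryption: P_i = D(K, C_i) ⊕ C_{i−1}, with C_{−1} = IV.
P0: D(K, 0x14) = 0xFB; 0xFB ⊕ 0x7C = 0x87.
P1: D(K, 0x92) = 0x7D; 0x7D ⊕ 0x14 = 0x69.
P2: D(K, 0x72) = 0x9D; 0x9D ⊕ 0x92 = 0x0F.

P0 = 0x87, P1 = 0x69, P2 = 0x0F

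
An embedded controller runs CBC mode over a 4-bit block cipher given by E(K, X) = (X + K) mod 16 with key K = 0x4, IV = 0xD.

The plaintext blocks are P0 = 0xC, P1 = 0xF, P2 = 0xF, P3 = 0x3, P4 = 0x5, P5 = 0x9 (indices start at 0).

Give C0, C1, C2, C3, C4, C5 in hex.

C0 = 0x5, C1 = 0xE, C2 = 0x5, C3 = 0xA, C4 = 0x3, C5 = 0xE

CBC encryption: C_i = E(K, P_i ⊕ C_{i−1}), with C_{−1} = IV.
C0: P0 ⊕ 0xD = 0x1; E(K, 0x1) = 0x5.
C1: P1 ⊕ 0x5 = 0xA; E(K, 0xA) = 0xE.
C2: P2 ⊕ 0xE = 0x1; E(K, 0x1) = 0x5.
C3: P3 ⊕ 0x5 = 0x6; E(K, 0x6) = 0xA.
C4: P4 ⊕ 0xA = 0xF; E(K, 0xF) = 0x3.
C5: P5 ⊕ 0x3 = 0xA; E(K, 0xA) = 0xE.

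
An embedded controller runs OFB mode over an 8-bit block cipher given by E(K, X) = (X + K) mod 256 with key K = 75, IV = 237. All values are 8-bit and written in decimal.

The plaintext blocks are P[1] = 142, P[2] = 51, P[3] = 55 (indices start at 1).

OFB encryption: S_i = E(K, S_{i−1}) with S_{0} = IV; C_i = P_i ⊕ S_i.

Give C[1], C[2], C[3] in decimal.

C[1]: S = E(K, 237) = 56; 142 ⊕ 56 = 182.
C[2]: S = E(K, 56) = 131; 51 ⊕ 131 = 176.
C[3]: S = E(K, 131) = 206; 55 ⊕ 206 = 249.

C[1] = 182, C[2] = 176, C[3] = 249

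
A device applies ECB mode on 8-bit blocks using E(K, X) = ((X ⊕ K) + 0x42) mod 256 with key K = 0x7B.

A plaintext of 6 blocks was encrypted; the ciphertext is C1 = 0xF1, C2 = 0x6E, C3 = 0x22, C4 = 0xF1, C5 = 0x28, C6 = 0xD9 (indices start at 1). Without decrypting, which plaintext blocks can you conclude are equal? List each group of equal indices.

ECB encrypts each block independently with the same key, so equal ciphertext blocks imply equal plaintext blocks.
C1 = C4 = 0xF1, so P1 = P4.

P1 = P4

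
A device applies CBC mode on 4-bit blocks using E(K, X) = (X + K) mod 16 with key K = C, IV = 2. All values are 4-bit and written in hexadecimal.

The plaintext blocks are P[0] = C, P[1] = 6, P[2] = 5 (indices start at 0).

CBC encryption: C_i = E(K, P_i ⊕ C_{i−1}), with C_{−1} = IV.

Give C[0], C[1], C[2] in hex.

C[0]: P[0] ⊕ 2 = E; E(K, E) = A.
C[1]: P[1] ⊕ A = C; E(K, C) = 8.
C[2]: P[2] ⊕ 8 = D; E(K, D) = 9.

C[0] = A, C[1] = 8, C[2] = 9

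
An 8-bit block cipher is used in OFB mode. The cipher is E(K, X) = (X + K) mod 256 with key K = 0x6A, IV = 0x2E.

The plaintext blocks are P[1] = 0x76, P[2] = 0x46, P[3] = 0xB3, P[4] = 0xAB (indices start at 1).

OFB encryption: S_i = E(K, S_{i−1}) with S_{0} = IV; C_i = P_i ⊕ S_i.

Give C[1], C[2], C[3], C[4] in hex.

C[1]: S = E(K, 0x2E) = 0x98; 0x76 ⊕ 0x98 = 0xEE.
C[2]: S = E(K, 0x98) = 0x02; 0x46 ⊕ 0x02 = 0x44.
C[3]: S = E(K, 0x02) = 0x6C; 0xB3 ⊕ 0x6C = 0xDF.
C[4]: S = E(K, 0x6C) = 0xD6; 0xAB ⊕ 0xD6 = 0x7D.

C[1] = 0xEE, C[2] = 0x44, C[3] = 0xDF, C[4] = 0x7D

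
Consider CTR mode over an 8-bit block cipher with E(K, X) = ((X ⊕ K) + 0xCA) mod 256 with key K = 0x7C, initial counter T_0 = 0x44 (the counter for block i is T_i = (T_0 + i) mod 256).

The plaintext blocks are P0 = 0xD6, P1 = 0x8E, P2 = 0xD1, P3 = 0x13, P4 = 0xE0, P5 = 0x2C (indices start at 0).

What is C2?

C2 = 0xD5

CTR encryption: S_i = E(K, T_i) where T_i is the counter for block i; C_i = P_i ⊕ S_i.
C0: T = 0x44, S = E(K, T) = 0x02; 0xD6 ⊕ 0x02 = 0xD4.
C1: T = 0x45, S = E(K, T) = 0x03; 0x8E ⊕ 0x03 = 0x8D.
C2: T = 0x46, S = E(K, T) = 0x04; 0xD1 ⊕ 0x04 = 0xD5.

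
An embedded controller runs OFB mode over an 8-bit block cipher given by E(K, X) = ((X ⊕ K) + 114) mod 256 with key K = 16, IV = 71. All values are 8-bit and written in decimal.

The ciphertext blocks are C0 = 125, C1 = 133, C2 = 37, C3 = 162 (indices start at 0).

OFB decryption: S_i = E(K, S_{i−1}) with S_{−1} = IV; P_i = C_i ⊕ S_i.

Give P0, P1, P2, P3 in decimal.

P0 = 180, P1 = 206, P2 = 232, P3 = 237

P0: S = E(K, 71) = 201; 125 ⊕ 201 = 180.
P1: S = E(K, 201) = 75; 133 ⊕ 75 = 206.
P2: S = E(K, 75) = 205; 37 ⊕ 205 = 232.
P3: S = E(K, 205) = 79; 162 ⊕ 79 = 237.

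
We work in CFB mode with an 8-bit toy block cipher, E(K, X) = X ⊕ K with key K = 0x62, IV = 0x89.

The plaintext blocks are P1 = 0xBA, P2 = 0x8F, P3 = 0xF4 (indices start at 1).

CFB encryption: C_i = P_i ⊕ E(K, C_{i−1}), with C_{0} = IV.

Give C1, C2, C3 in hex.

C1 = 0x51, C2 = 0xBC, C3 = 0x2A

C1: E(K, 0x89) = 0xEB; 0xBA ⊕ 0xEB = 0x51.
C2: E(K, 0x51) = 0x33; 0x8F ⊕ 0x33 = 0xBC.
C3: E(K, 0xBC) = 0xDE; 0xF4 ⊕ 0xDE = 0x2A.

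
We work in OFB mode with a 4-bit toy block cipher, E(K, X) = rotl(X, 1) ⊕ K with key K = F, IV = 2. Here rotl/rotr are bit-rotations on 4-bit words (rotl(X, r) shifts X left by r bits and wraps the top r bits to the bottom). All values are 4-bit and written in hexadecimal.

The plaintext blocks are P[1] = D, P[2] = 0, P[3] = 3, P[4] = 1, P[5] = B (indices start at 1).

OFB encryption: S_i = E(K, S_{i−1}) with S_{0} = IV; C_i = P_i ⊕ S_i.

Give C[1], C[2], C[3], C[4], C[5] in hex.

C[1] = 6, C[2] = 8, C[3] = D, C[4] = 3, C[5] = 0

C[1]: S = E(K, 2) = B; D ⊕ B = 6.
C[2]: S = E(K, B) = 8; 0 ⊕ 8 = 8.
C[3]: S = E(K, 8) = E; 3 ⊕ E = D.
C[4]: S = E(K, E) = 2; 1 ⊕ 2 = 3.
C[5]: S = E(K, 2) = B; B ⊕ B = 0.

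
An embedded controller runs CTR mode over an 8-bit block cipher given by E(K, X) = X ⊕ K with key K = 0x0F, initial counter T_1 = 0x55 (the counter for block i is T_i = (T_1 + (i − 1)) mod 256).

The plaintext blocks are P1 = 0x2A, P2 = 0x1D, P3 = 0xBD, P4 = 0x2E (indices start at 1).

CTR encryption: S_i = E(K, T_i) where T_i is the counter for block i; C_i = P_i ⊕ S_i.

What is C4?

C1: T = 0x55, S = E(K, T) = 0x5A; 0x2A ⊕ 0x5A = 0x70.
C2: T = 0x56, S = E(K, T) = 0x59; 0x1D ⊕ 0x59 = 0x44.
C3: T = 0x57, S = E(K, T) = 0x58; 0xBD ⊕ 0x58 = 0xE5.
C4: T = 0x58, S = E(K, T) = 0x57; 0x2E ⊕ 0x57 = 0x79.

C4 = 0x79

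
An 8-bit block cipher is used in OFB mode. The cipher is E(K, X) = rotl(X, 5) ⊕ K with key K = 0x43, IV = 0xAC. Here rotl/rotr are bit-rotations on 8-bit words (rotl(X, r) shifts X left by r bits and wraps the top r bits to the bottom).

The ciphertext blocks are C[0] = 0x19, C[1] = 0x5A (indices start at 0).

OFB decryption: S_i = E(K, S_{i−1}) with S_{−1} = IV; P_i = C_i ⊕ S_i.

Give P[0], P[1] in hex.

P[0] = 0xCF, P[1] = 0xC3

P[0]: S = E(K, 0xAC) = 0xD6; 0x19 ⊕ 0xD6 = 0xCF.
P[1]: S = E(K, 0xD6) = 0x99; 0x5A ⊕ 0x99 = 0xC3.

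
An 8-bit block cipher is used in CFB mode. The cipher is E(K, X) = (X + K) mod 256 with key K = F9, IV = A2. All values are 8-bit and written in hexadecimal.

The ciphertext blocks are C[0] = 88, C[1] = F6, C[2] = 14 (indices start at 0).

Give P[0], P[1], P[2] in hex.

P[0] = 13, P[1] = 77, P[2] = FB

CFB decryption: P_i = C_i ⊕ E(K, C_{i−1}), with C_{−1} = IV.
P[0]: E(K, A2) = 9B; 88 ⊕ 9B = 13.
P[1]: E(K, 88) = 81; F6 ⊕ 81 = 77.
P[2]: E(K, F6) = EF; 14 ⊕ EF = FB.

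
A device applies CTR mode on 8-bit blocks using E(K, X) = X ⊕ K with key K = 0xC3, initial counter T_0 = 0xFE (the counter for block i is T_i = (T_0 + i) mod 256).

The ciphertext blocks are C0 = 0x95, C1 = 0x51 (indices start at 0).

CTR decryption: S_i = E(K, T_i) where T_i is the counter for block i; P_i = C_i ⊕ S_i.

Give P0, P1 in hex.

P0 = 0xA8, P1 = 0x6D

P0: T = 0xFE, S = E(K, T) = 0x3D; 0x95 ⊕ 0x3D = 0xA8.
P1: T = 0xFF, S = E(K, T) = 0x3C; 0x51 ⊕ 0x3C = 0x6D.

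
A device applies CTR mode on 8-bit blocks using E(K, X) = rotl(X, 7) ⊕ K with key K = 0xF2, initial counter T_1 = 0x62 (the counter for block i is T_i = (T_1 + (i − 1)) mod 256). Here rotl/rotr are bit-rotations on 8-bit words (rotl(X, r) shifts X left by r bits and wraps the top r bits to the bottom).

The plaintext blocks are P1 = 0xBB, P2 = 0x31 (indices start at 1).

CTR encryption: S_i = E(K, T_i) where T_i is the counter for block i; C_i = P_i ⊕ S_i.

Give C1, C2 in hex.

C1: T = 0x62, S = E(K, T) = 0xC3; 0xBB ⊕ 0xC3 = 0x78.
C2: T = 0x63, S = E(K, T) = 0x43; 0x31 ⊕ 0x43 = 0x72.

C1 = 0x78, C2 = 0x72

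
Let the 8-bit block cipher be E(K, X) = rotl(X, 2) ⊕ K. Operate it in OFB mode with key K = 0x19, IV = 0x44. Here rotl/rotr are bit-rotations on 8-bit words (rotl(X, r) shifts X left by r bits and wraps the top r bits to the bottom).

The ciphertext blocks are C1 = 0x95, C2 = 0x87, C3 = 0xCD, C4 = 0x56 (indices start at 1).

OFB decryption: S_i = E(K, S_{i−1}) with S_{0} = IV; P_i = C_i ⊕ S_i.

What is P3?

P1: S = E(K, 0x44) = 0x08; 0x95 ⊕ 0x08 = 0x9D.
P2: S = E(K, 0x08) = 0x39; 0x87 ⊕ 0x39 = 0xBE.
P3: S = E(K, 0x39) = 0xFD; 0xCD ⊕ 0xFD = 0x30.

P3 = 0x30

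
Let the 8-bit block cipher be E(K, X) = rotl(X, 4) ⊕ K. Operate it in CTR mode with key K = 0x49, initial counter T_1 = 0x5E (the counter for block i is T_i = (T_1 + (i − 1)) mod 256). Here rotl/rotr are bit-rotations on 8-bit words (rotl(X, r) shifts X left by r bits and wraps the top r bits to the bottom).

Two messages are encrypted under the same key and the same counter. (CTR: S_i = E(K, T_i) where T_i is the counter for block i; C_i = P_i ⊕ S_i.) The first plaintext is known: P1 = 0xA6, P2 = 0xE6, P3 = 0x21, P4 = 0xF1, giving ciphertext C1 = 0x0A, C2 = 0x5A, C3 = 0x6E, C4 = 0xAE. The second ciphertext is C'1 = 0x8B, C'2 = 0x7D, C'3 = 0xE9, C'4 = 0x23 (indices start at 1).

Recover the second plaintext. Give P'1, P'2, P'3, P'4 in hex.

P'1 = 0x27, P'2 = 0xC1, P'3 = 0xA6, P'4 = 0x7C

In CTR with a reused counter, both messages share the same keystream S_i, so C_i ⊕ C'_i = P_i ⊕ P'_i and thus P'_i = P_i ⊕ C_i ⊕ C'_i.
P'1: 0xA6 ⊕ 0x0A ⊕ 0x8B = 0x27.
P'2: 0xE6 ⊕ 0x5A ⊕ 0x7D = 0xC1.
P'3: 0x21 ⊕ 0x6E ⊕ 0xE9 = 0xA6.
P'4: 0xF1 ⊕ 0xAE ⊕ 0x23 = 0x7C.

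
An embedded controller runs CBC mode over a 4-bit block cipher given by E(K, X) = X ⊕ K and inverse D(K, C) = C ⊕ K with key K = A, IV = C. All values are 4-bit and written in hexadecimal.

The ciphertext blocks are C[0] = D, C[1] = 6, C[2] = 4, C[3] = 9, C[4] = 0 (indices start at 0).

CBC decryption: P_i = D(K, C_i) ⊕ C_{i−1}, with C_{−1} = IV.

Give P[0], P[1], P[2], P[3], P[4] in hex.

P[0] = B, P[1] = 1, P[2] = 8, P[3] = 7, P[4] = 3

P[0]: D(K, D) = 7; 7 ⊕ C = B.
P[1]: D(K, 6) = C; C ⊕ D = 1.
P[2]: D(K, 4) = E; E ⊕ 6 = 8.
P[3]: D(K, 9) = 3; 3 ⊕ 4 = 7.
P[4]: D(K, 0) = A; A ⊕ 9 = 3.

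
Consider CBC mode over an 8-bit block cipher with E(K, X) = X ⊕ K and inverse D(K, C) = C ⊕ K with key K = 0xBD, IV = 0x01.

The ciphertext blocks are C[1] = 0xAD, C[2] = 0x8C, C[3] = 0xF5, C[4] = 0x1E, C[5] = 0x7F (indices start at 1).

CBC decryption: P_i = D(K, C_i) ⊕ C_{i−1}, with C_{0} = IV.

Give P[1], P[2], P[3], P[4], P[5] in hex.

P[1] = 0x11, P[2] = 0x9C, P[3] = 0xC4, P[4] = 0x56, P[5] = 0xDC

P[1]: D(K, 0xAD) = 0x10; 0x10 ⊕ 0x01 = 0x11.
P[2]: D(K, 0x8C) = 0x31; 0x31 ⊕ 0xAD = 0x9C.
P[3]: D(K, 0xF5) = 0x48; 0x48 ⊕ 0x8C = 0xC4.
P[4]: D(K, 0x1E) = 0xA3; 0xA3 ⊕ 0xF5 = 0x56.
P[5]: D(K, 0x7F) = 0xC2; 0xC2 ⊕ 0x1E = 0xDC.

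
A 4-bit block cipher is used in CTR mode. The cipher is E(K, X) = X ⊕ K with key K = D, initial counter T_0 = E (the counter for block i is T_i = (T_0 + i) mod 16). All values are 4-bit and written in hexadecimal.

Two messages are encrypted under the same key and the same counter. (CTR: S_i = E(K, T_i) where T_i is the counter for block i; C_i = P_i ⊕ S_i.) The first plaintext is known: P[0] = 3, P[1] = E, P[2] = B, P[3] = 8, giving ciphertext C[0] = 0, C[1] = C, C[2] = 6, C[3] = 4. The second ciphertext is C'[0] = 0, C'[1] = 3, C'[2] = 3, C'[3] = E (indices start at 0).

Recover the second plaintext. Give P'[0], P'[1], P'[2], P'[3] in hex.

P'[0] = 3, P'[1] = 1, P'[2] = E, P'[3] = 2

In CTR with a reused counter, both messages share the same keystream S_i, so C_i ⊕ C'_i = P_i ⊕ P'_i and thus P'_i = P_i ⊕ C_i ⊕ C'_i.
P'[0]: 3 ⊕ 0 ⊕ 0 = 3.
P'[1]: E ⊕ C ⊕ 3 = 1.
P'[2]: B ⊕ 6 ⊕ 3 = E.
P'[3]: 8 ⊕ 4 ⊕ E = 2.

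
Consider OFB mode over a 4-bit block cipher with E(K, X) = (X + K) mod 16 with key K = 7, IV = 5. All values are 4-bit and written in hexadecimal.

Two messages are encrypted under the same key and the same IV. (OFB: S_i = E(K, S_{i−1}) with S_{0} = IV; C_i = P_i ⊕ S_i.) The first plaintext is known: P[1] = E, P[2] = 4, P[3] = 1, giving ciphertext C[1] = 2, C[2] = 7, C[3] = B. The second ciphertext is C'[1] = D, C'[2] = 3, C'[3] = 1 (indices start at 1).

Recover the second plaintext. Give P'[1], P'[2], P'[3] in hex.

P'[1] = 1, P'[2] = 0, P'[3] = B

In OFB with a reused IV, both messages share the same keystream S_i, so C_i ⊕ C'_i = P_i ⊕ P'_i and thus P'_i = P_i ⊕ C_i ⊕ C'_i.
P'[1]: E ⊕ 2 ⊕ D = 1.
P'[2]: 4 ⊕ 7 ⊕ 3 = 0.
P'[3]: 1 ⊕ B ⊕ 1 = B.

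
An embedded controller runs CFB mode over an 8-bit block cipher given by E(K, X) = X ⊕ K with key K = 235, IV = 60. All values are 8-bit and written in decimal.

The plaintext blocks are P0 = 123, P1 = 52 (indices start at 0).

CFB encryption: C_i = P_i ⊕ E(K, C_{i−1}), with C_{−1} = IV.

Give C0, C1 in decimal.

C0 = 172, C1 = 115

C0: E(K, 60) = 215; 123 ⊕ 215 = 172.
C1: E(K, 172) = 71; 52 ⊕ 71 = 115.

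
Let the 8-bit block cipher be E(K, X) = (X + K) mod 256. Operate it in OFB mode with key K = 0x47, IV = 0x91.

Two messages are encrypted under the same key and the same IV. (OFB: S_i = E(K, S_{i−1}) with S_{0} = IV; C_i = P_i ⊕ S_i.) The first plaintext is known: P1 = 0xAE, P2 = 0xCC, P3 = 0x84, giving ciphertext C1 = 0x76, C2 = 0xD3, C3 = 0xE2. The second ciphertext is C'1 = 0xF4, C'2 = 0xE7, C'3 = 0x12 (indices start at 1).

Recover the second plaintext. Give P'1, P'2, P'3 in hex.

P'1 = 0x2C, P'2 = 0xF8, P'3 = 0x74

In OFB with a reused IV, both messages share the same keystream S_i, so C_i ⊕ C'_i = P_i ⊕ P'_i and thus P'_i = P_i ⊕ C_i ⊕ C'_i.
P'1: 0xAE ⊕ 0x76 ⊕ 0xF4 = 0x2C.
P'2: 0xCC ⊕ 0xD3 ⊕ 0xE7 = 0xF8.
P'3: 0x84 ⊕ 0xE2 ⊕ 0x12 = 0x74.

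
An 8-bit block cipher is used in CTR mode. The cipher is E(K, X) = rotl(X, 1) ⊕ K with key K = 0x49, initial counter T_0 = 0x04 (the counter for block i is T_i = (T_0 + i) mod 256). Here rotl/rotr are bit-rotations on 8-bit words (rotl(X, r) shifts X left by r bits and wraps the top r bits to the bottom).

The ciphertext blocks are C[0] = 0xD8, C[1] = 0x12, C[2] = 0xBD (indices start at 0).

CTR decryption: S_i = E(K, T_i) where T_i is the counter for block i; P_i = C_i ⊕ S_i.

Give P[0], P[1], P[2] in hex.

P[0] = 0x99, P[1] = 0x51, P[2] = 0xF8

P[0]: T = 0x04, S = E(K, T) = 0x41; 0xD8 ⊕ 0x41 = 0x99.
P[1]: T = 0x05, S = E(K, T) = 0x43; 0x12 ⊕ 0x43 = 0x51.
P[2]: T = 0x06, S = E(K, T) = 0x45; 0xBD ⊕ 0x45 = 0xF8.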